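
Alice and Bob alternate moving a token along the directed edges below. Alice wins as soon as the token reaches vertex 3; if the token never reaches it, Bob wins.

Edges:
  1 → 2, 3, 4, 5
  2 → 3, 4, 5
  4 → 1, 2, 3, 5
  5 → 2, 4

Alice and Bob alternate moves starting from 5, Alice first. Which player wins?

Track states (vertex, player-to-move).
A0 = {(3,Alice), (3,Bob)}
A1: add {(1,Alice), (2,Alice), (4,Alice)}.
A2: add {(5,Bob)}.
A3 = A2; e.g. (1,Bob) stays out. (5,Alice) never enters ⇒ Bob avoids the target.

Bob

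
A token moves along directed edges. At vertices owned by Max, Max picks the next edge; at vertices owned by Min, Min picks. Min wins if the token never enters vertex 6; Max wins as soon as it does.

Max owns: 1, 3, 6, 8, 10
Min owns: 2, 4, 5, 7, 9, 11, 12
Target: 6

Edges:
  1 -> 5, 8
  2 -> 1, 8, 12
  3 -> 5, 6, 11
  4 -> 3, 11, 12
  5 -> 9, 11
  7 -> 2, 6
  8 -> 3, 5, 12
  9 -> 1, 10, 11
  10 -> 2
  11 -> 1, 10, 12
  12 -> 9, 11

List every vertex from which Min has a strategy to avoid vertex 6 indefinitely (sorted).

2, 4, 5, 7, 9, 10, 11, 12

A0 = {6}
A1: add {3} — 3 (Max) has 3→6.
A2: add {8} — 8 (Max) has 8→3.
A3: add {1} — 1 (Max) has 1→8.
A4 = A3; e.g. 2 (Min) can still go to 12. Fixed point.
Max's attractor = {1, 3, 6, 8}; Min avoids the target exactly from the complement.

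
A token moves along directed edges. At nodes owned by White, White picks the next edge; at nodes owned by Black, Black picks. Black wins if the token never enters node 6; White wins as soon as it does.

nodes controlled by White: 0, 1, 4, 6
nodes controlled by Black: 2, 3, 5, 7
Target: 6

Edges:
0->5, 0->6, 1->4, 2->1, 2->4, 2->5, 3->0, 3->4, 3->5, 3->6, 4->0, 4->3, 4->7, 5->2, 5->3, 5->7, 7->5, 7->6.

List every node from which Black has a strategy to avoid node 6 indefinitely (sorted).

2, 3, 5, 7

A0 = {6}
A1: add {0} — 0 (White) has 0→6.
A2: add {4} — 4 (White) has 4→0.
A3: add {1} — 1 (White) has 1→4.
A4 = A3; e.g. 2 (Black) can still go to 5. Fixed point.
White's attractor = {0, 1, 4, 6}; Black avoids the target exactly from the complement.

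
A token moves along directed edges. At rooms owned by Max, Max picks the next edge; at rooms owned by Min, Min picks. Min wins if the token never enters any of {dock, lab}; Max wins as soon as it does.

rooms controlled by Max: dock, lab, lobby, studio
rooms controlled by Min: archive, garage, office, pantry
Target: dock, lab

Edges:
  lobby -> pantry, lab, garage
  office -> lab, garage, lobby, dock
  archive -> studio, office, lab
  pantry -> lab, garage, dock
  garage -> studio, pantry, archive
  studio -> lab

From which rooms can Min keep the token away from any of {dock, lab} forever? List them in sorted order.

archive, garage, office, pantry

A0 = {dock, lab}
A1: add {lobby, studio} — studio (Max) has studio→lab; lobby (Max) has lobby→lab.
A2 = A1; e.g. office (Min) can still go to garage. Fixed point.
Max's attractor = {dock, lab, lobby, studio}; Min avoids the target exactly from the complement.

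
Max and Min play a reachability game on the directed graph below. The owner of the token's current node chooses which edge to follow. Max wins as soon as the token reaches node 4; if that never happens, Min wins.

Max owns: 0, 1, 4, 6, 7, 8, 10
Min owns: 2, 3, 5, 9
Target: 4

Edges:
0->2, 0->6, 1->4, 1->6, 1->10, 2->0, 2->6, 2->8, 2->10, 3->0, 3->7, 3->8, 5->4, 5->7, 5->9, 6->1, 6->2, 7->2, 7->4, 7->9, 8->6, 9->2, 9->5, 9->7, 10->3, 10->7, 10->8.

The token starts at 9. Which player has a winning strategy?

Min

A0 = {4}
A1: add {1, 7} — 1 (Max) has 1→4; 7 (Max) has 7→4.
A2: add {6, 10} — 6 (Max) has 6→1; 10 (Max) has 10→7.
A3: add {0, 8} — 0 (Max) has 0→6; 8 (Max) has 8→6.
A4: add {2, 3} — 2 (Min): all of {0, 6, 8, 10} already in; 3 (Min): all of {0, 7, 8} already in.
A5 = A4; e.g. 5 (Min) can still go to 9. Fixed point.
9 never enters the attractor, so Min can avoid the target forever.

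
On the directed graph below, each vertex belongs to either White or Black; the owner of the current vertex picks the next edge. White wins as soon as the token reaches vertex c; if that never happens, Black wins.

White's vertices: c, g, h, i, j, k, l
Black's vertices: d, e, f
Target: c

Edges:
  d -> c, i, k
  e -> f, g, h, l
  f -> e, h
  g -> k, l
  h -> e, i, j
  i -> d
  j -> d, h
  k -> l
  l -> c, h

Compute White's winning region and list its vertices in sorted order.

c, g, k, l

A0 = {c}
A1: add {l} — l (White) has l→c.
A2: add {g, k} — g (White) has g→l; k (White) has k→l.
A3 = A2; e.g. d (Black) can still go to i. Fixed point.
White's winning region = {c, g, k, l}.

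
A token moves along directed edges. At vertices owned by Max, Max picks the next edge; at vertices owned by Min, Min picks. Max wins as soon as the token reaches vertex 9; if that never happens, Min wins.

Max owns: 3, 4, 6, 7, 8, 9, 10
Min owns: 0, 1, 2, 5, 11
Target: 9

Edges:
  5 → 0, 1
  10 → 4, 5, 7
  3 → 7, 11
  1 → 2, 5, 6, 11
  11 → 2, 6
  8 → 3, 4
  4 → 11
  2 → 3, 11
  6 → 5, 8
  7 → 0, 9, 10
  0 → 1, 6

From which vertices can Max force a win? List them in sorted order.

A0 = {9}
A1: add {7} — 7 (Max) has 7→9.
A2: add {3, 10} — 3 (Max) has 3→7; 10 (Max) has 10→7.
A3: add {8} — 8 (Max) has 8→3.
A4: add {6} — 6 (Max) has 6→8.
A5 = A4; e.g. 0 (Min) can still go to 1. Fixed point.
Max's winning region = {3, 6, 7, 8, 9, 10}.

3, 6, 7, 8, 9, 10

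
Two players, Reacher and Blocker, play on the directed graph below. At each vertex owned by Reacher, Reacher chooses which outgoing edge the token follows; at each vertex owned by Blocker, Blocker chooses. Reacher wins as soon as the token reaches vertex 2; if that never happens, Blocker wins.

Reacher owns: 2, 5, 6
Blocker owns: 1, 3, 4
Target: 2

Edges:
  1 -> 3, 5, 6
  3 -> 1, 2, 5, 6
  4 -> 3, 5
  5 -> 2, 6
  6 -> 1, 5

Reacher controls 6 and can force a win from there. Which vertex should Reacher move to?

A0 = {2}
A1: add {5} — 5 (Reacher) has 5→2.
A2: add {6} — 6 (Reacher) has 6→5.
A3 = A2; e.g. 1 (Blocker) can still go to 3. Fixed point.
From 6, successor 5 is in the attractor (rank 1); the other successor 1 is not.

5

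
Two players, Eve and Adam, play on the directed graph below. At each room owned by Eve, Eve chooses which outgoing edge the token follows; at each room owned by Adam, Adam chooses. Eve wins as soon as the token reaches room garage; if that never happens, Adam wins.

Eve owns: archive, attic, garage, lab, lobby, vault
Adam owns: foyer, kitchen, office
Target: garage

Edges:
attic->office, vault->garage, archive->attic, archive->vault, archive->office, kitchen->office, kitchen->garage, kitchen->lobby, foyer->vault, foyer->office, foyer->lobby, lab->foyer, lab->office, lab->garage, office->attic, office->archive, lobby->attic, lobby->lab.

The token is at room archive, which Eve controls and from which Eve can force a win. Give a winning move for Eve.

vault

A0 = {garage}
A1: add {lab, vault} — vault (Eve) has vault→garage; lab (Eve) has lab→garage.
A2: add {archive, lobby} — archive (Eve) has archive→vault; lobby (Eve) has lobby→lab.
A3 = A2; e.g. attic (Eve) has no edge into A2. Fixed point.
From archive, successor vault is in the attractor (rank 1); the other successors attic, office are not.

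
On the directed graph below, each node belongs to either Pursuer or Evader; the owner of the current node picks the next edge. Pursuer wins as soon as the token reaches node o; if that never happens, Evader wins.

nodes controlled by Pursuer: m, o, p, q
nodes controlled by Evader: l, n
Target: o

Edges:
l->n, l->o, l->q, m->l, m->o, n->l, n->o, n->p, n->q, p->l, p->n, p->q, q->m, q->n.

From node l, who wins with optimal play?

Evader

A0 = {o}
A1: add {m} — m (Pursuer) has m→o.
A2: add {q} — q (Pursuer) has q→m.
A3: add {p} — p (Pursuer) has p→q.
A4 = A3; e.g. l (Evader) can still go to n. Fixed point.
l never enters the attractor, so Evader can avoid the target forever.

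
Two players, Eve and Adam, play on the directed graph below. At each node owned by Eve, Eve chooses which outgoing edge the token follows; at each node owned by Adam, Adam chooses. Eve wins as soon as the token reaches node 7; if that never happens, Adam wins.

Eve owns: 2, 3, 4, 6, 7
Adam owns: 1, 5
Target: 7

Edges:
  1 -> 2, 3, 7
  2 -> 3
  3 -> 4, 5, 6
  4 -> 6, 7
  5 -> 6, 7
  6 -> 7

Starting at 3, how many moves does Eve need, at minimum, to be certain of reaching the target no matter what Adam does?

2

A0 = {7}
A1: add {4, 6} — 4 (Eve) has 4→7; 6 (Eve) has 6→7.
A2: add {3, 5} — 3 (Eve) has 3→4; 5 (Adam): all of {6, 7} already in.
3 enters the attractor at level 2, so Eve can force the target in 2 moves from there.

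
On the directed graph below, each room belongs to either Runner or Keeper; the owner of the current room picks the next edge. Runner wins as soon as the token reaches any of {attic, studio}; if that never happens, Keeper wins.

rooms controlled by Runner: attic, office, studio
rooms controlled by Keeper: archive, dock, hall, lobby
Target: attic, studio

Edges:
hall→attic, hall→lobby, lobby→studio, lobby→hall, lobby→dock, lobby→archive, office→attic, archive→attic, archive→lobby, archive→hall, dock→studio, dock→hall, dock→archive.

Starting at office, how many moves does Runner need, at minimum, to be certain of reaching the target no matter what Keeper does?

A0 = {attic, studio}
A1: add {office} — office (Runner) has office→attic.
A2 = A1; e.g. lobby (Keeper) can still go to hall. Fixed point.
office enters the attractor at level 1, so Runner can force the target in 1 move from there.

1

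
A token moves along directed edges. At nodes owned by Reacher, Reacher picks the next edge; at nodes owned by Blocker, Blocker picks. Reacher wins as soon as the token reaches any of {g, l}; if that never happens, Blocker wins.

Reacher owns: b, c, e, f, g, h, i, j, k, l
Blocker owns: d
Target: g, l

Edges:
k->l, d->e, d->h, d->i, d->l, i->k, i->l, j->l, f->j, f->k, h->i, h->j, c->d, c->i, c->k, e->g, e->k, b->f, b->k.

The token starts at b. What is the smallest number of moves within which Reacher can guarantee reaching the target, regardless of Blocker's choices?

2

A0 = {g, l}
A1: add {e, i, j, k} — e (Reacher) has e→g; i (Reacher) has i→l; j (Reacher) has j→l; k (Reacher) has k→l.
A2: add {b, c, f, h} — b (Reacher) has b→k; c (Reacher) has c→i; f (Reacher) has f→j; h (Reacher) has h→i.
b enters the attractor at level 2, so Reacher can force the target in 2 moves from there.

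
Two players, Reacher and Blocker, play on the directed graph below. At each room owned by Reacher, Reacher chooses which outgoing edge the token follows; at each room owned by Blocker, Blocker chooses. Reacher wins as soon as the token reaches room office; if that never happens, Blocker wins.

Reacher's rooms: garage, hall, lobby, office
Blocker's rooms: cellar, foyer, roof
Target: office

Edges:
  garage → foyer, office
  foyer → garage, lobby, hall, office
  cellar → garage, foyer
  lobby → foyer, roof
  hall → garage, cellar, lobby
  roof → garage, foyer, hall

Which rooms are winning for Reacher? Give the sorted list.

A0 = {office}
A1: add {garage} — garage (Reacher) has garage→office.
A2: add {hall} — hall (Reacher) has hall→garage.
A3 = A2; e.g. foyer (Blocker) can still go to lobby. Fixed point.
Reacher's winning region = {garage, hall, office}.

garage, hall, office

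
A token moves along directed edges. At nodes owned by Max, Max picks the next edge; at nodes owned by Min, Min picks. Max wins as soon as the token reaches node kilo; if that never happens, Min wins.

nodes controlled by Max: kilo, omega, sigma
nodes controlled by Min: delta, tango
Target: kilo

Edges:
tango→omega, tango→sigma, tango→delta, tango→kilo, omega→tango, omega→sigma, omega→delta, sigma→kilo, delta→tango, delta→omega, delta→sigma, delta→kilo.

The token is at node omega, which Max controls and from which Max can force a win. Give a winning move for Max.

A0 = {kilo}
A1: add {sigma} — sigma (Max) has sigma→kilo.
A2: add {omega} — omega (Max) has omega→sigma.
A3 = A2; e.g. tango (Min) can still go to delta. Fixed point.
From omega, successor sigma is in the attractor (rank 1); the other successors delta, tango are not.

sigma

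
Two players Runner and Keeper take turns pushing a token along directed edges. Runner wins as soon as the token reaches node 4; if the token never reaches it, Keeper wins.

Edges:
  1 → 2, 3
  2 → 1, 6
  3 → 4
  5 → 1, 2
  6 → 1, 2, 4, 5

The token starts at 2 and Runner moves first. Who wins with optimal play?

Keeper

Track states (vertex, player-to-move).
A0 = {(4,Runner), (4,Keeper)}
A1: add {(3,Runner), (3,Keeper), (6,Runner)}.
A2: add {(1,Runner)}.
A3: add {(2,Keeper)}.
A4: add {(5,Runner)}.
A5 = A4; e.g. (1,Keeper) stays out. (2,Runner) never enters ⇒ Keeper avoids the target.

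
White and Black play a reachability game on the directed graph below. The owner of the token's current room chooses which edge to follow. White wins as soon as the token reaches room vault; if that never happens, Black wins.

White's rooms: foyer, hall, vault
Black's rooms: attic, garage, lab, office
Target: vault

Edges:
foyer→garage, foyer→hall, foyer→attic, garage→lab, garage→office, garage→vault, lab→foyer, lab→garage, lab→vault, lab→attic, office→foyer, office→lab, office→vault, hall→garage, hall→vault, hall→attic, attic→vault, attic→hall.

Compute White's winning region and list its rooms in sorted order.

attic, foyer, hall, vault

A0 = {vault}
A1: add {hall} — hall (White) has hall→vault.
A2: add {attic, foyer} — foyer (White) has foyer→hall; attic (Black): all of {vault, hall} already in.
A3 = A2; e.g. garage (Black) can still go to lab. Fixed point.
White's winning region = {attic, foyer, hall, vault}.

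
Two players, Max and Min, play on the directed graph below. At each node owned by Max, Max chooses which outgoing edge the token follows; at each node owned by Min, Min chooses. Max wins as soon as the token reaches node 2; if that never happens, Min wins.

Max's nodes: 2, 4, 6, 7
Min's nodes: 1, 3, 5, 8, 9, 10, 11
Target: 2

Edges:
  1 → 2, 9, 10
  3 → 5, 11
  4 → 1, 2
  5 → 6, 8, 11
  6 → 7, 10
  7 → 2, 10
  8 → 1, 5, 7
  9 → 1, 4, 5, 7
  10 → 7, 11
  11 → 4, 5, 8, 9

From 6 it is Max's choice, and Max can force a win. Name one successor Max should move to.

7

A0 = {2}
A1: add {4, 7} — 4 (Max) has 4→2; 7 (Max) has 7→2.
A2: add {6} — 6 (Max) has 6→7.
A3 = A2; e.g. 1 (Min) can still go to 9. Fixed point.
From 6, successor 7 is in the attractor (rank 1); the other successor 10 is not.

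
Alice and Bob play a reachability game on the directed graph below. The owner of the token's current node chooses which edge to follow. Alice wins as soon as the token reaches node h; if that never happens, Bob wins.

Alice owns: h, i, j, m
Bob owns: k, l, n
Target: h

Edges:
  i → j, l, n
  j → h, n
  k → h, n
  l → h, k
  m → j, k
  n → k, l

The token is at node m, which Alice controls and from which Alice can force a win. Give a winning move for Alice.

j

A0 = {h}
A1: add {j} — j (Alice) has j→h.
A2: add {i, m} — i (Alice) has i→j; m (Alice) has m→j.
A3 = A2; e.g. k (Bob) can still go to n. Fixed point.
From m, successor j is in the attractor (rank 1); the other successor k is not.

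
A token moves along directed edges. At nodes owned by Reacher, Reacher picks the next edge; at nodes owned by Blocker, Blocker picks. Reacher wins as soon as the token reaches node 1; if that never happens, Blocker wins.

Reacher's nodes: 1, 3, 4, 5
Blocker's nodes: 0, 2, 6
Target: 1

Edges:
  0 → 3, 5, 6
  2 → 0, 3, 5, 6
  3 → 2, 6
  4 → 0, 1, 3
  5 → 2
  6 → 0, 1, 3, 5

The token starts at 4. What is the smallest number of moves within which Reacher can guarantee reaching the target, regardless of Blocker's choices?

1

A0 = {1}
A1: add {4} — 4 (Reacher) has 4→1.
A2 = A1; e.g. 0 (Blocker) can still go to 3. Fixed point.
4 enters the attractor at level 1, so Reacher can force the target in 1 move from there.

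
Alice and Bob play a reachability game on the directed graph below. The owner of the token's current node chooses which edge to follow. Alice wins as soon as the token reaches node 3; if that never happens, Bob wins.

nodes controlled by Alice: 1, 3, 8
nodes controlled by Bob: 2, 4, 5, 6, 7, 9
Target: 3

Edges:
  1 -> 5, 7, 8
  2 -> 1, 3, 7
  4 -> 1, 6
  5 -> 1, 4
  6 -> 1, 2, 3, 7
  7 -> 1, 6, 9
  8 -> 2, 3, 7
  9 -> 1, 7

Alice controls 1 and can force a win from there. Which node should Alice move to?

8

A0 = {3}
A1: add {8} — 8 (Alice) has 8→3.
A2: add {1} — 1 (Alice) has 1→8.
A3 = A2; e.g. 2 (Bob) can still go to 7. Fixed point.
From 1, successor 8 is in the attractor (rank 1); the other successors 5, 7 are not.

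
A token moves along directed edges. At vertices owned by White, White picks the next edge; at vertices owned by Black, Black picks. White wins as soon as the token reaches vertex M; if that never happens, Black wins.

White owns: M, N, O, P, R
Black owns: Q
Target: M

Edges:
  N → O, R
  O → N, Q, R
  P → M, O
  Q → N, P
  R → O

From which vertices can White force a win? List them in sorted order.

A0 = {M}
A1: add {P} — P (White) has P→M.
A2 = A1; e.g. N (White) has no edge into A1. Fixed point.
White's winning region = {M, P}.

M, P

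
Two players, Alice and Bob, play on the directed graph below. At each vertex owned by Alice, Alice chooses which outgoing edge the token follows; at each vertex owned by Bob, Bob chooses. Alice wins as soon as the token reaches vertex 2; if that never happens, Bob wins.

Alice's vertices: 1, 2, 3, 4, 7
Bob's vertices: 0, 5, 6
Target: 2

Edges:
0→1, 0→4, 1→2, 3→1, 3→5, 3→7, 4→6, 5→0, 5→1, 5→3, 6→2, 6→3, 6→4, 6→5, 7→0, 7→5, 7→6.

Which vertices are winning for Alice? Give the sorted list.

A0 = {2}
A1: add {1} — 1 (Alice) has 1→2.
A2: add {3} — 3 (Alice) has 3→1.
A3 = A2; e.g. 0 (Bob) can still go to 4. Fixed point.
Alice's winning region = {1, 2, 3}.

1, 2, 3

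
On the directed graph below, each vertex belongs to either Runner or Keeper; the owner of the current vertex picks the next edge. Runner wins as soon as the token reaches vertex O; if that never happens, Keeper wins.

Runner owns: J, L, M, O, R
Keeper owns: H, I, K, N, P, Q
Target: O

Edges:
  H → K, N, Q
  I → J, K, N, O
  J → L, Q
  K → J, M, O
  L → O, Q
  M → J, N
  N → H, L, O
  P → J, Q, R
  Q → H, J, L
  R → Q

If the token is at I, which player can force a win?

Keeper

A0 = {O}
A1: add {L} — L (Runner) has L→O.
A2: add {J} — J (Runner) has J→L.
A3: add {M} — M (Runner) has M→J.
A4: add {K} — K (Keeper): all of {J, M, O} already in.
A5 = A4; e.g. H (Keeper) can still go to N. Fixed point.
I never enters the attractor, so Keeper can avoid the target forever.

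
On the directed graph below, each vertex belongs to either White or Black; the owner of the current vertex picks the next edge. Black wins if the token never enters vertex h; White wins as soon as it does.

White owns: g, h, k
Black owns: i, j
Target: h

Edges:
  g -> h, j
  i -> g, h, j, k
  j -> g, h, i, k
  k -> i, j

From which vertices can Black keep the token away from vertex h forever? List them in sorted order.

i, j, k

A0 = {h}
A1: add {g} — g (White) has g→h.
A2 = A1; e.g. i (Black) can still go to j. Fixed point.
White's attractor = {g, h}; Black avoids the target exactly from the complement.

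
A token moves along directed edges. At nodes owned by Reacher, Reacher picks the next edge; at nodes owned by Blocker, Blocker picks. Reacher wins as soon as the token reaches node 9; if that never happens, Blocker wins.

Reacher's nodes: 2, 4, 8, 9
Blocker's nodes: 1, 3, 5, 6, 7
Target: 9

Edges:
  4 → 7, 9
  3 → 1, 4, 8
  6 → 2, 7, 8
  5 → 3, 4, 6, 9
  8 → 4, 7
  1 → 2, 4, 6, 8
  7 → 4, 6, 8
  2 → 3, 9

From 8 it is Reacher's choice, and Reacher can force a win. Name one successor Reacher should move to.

4

A0 = {9}
A1: add {2, 4} — 2 (Reacher) has 2→9; 4 (Reacher) has 4→9.
A2: add {8} — 8 (Reacher) has 8→4.
A3 = A2; e.g. 1 (Blocker) can still go to 6. Fixed point.
From 8, successor 4 is in the attractor (rank 1); the other successor 7 is not.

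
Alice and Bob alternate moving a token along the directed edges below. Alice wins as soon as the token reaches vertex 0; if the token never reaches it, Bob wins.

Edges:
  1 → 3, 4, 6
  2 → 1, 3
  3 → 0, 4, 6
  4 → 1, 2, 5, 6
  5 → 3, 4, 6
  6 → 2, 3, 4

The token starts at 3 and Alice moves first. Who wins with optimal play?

Alice

Track states (vertex, player-to-move).
A0 = {(0,Alice), (0,Bob)}
A1: add {(3,Alice)}.
(3,Alice) ∈ A1 ⇒ Alice forces the target.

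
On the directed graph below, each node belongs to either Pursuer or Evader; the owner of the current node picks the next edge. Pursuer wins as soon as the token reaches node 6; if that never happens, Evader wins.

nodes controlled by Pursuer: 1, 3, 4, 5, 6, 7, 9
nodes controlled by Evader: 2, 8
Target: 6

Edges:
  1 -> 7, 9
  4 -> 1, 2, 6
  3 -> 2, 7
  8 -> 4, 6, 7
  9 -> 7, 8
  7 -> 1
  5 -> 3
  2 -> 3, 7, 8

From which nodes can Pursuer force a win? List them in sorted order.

4, 6

A0 = {6}
A1: add {4} — 4 (Pursuer) has 4→6.
A2 = A1; e.g. 1 (Pursuer) has no edge into A1. Fixed point.
Pursuer's winning region = {4, 6}.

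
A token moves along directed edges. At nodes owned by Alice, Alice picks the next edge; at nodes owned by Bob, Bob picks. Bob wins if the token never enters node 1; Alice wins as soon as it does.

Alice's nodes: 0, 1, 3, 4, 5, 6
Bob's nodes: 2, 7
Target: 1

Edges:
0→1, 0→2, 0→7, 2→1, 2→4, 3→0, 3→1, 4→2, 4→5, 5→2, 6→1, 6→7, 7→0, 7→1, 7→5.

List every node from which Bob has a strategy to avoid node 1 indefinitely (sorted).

A0 = {1}
A1: add {0, 3, 6} — 0 (Alice) has 0→1; 3 (Alice) has 3→1; 6 (Alice) has 6→1.
A2 = A1; e.g. 2 (Bob) can still go to 4. Fixed point.
Alice's attractor = {0, 1, 3, 6}; Bob avoids the target exactly from the complement.

2, 4, 5, 7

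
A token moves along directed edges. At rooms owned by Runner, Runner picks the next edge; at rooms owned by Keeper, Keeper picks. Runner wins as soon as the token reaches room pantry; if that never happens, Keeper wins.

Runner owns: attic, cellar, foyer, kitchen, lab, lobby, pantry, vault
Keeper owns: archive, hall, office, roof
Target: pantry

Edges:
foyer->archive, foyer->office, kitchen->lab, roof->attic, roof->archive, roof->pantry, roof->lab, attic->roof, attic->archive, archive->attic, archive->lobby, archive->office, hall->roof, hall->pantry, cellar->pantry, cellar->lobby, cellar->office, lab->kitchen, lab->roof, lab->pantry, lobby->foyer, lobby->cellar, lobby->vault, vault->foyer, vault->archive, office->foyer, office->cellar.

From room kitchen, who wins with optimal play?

A0 = {pantry}
A1: add {cellar, lab} — cellar (Runner) has cellar→pantry; lab (Runner) has lab→pantry.
A2: add {kitchen, lobby} — kitchen (Runner) has kitchen→lab; lobby (Runner) has lobby→cellar.
A3 = A2; e.g. foyer (Runner) has no edge into A2. Fixed point.
kitchen ∈ A2, so Runner can force the target.

Runner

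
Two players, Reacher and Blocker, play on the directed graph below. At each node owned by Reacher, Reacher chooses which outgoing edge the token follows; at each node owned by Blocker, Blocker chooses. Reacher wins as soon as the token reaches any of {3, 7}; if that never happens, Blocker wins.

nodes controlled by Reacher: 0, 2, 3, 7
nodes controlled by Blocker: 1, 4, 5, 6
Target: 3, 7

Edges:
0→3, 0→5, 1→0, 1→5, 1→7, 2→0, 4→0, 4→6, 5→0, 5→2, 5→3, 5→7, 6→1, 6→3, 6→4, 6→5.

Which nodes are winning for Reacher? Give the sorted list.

0, 1, 2, 3, 5, 7

A0 = {3, 7}
A1: add {0} — 0 (Reacher) has 0→3.
A2: add {2} — 2 (Reacher) has 2→0.
A3: add {5} — 5 (Blocker): all of {0, 2, 3, 7} already in.
A4: add {1} — 1 (Blocker): all of {0, 5, 7} already in.
A5 = A4; e.g. 4 (Blocker) can still go to 6. Fixed point.
Reacher's winning region = {0, 1, 2, 3, 5, 7}.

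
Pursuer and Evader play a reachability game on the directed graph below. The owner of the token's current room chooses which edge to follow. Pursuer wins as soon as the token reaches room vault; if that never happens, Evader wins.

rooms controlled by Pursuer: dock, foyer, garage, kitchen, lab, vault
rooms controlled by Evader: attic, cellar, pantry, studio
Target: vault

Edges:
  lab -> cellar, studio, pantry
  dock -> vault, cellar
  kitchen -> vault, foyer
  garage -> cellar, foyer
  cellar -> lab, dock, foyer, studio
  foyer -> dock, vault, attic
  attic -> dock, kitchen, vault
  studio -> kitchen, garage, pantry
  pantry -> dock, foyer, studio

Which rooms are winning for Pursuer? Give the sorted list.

attic, dock, foyer, garage, kitchen, vault

A0 = {vault}
A1: add {dock, foyer, kitchen} — dock (Pursuer) has dock→vault; kitchen (Pursuer) has kitchen→vault; foyer (Pursuer) has foyer→vault.
A2: add {attic, garage} — garage (Pursuer) has garage→foyer; attic (Evader): all of {dock, kitchen, vault} already in.
A3 = A2; e.g. lab (Pursuer) has no edge into A2. Fixed point.
Pursuer's winning region = {attic, dock, foyer, garage, kitchen, vault}.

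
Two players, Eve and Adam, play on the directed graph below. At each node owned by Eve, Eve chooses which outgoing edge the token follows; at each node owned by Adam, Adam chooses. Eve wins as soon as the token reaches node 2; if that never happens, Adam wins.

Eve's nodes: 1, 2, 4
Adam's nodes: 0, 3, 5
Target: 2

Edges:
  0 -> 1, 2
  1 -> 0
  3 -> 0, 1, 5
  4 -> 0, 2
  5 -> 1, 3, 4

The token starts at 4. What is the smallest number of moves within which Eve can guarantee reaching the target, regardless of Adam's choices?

1

A0 = {2}
A1: add {4} — 4 (Eve) has 4→2.
A2 = A1; e.g. 0 (Adam) can still go to 1. Fixed point.
4 enters the attractor at level 1, so Eve can force the target in 1 move from there.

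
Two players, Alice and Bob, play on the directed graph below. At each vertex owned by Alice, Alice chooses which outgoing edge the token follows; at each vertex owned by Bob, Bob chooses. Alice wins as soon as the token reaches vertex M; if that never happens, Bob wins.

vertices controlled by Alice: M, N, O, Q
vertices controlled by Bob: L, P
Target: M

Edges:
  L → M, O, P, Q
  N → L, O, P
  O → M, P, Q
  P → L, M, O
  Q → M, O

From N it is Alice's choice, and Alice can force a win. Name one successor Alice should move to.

O

A0 = {M}
A1: add {O, Q} — O (Alice) has O→M; Q (Alice) has Q→M.
A2: add {N} — N (Alice) has N→O.
A3 = A2; e.g. L (Bob) can still go to P. Fixed point.
From N, successor O is in the attractor (rank 1); the other successors L, P are not.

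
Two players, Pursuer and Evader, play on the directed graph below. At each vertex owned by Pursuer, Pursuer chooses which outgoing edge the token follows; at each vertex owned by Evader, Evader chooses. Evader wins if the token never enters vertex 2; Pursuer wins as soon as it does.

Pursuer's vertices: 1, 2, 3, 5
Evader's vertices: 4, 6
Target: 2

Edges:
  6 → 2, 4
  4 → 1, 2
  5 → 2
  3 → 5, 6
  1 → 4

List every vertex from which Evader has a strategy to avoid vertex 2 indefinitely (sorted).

A0 = {2}
A1: add {5} — 5 (Pursuer) has 5→2.
A2: add {3} — 3 (Pursuer) has 3→5.
A3 = A2; e.g. 1 (Pursuer) has no edge into A2. Fixed point.
Pursuer's attractor = {2, 3, 5}; Evader avoids the target exactly from the complement.

1, 4, 6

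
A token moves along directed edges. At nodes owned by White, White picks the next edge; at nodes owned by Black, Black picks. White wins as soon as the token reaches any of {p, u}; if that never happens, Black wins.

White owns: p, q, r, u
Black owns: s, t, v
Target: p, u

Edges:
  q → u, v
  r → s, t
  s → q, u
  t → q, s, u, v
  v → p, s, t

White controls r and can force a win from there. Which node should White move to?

A0 = {p, u}
A1: add {q} — q (White) has q→u.
A2: add {s} — s (Black): all of {q, u} already in.
A3: add {r} — r (White) has r→s.
A4 = A3; e.g. t (Black) can still go to v. Fixed point.
From r, successor s is in the attractor (rank 2); the other successor t is not.

s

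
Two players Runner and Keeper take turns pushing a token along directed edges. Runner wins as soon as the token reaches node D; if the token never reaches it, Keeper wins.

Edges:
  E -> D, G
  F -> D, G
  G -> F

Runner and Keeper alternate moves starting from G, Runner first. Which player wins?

Track states (vertex, player-to-move).
A0 = {(D,Runner), (D,Keeper)}
A1: add {(E,Runner), (F,Runner)}.
A2: add {(G,Keeper)}.
A3 = A2; e.g. (E,Keeper) stays out. (G,Runner) never enters ⇒ Keeper avoids the target.

Keeper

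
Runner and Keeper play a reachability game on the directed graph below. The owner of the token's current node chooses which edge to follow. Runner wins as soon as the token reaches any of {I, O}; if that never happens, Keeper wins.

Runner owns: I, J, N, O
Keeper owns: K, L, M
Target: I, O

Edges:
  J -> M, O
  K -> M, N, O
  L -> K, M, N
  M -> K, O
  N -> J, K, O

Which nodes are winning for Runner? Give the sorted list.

A0 = {I, O}
A1: add {J, N} — J (Runner) has J→O; N (Runner) has N→O.
A2 = A1; e.g. K (Keeper) can still go to M. Fixed point.
Runner's winning region = {I, J, N, O}.

I, J, N, O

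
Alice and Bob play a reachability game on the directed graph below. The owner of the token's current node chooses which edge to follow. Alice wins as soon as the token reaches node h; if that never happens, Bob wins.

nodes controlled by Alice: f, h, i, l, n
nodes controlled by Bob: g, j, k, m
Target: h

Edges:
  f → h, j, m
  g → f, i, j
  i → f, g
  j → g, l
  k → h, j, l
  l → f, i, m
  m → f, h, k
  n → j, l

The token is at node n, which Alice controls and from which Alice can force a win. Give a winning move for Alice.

A0 = {h}
A1: add {f} — f (Alice) has f→h.
A2: add {i, l} — i (Alice) has i→f; l (Alice) has l→f.
A3: add {n} — n (Alice) has n→l.
A4 = A3; e.g. g (Bob) can still go to j. Fixed point.
From n, successor l is in the attractor (rank 2); the other successor j is not.

l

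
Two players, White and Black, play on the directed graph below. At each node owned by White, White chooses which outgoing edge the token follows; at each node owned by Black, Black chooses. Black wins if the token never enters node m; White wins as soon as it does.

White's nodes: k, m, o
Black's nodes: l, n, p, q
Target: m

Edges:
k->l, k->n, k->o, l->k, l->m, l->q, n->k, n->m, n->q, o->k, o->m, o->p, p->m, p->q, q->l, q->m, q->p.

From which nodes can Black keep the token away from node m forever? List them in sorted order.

l, n, p, q

A0 = {m}
A1: add {o} — o (White) has o→m.
A2: add {k} — k (White) has k→o.
A3 = A2; e.g. l (Black) can still go to q. Fixed point.
White's attractor = {k, m, o}; Black avoids the target exactly from the complement.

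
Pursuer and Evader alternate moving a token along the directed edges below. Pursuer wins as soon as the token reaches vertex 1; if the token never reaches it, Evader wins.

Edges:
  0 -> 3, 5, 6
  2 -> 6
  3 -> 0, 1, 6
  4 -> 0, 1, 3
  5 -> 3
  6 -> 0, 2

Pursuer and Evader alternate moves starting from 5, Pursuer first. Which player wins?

Evader

Track states (vertex, player-to-move).
A0 = {(1,Pursuer), (1,Evader)}
A1: add {(3,Pursuer), (4,Pursuer)}.
A2: add {(5,Evader)}.
A3: add {(0,Pursuer)}.
A4: add {(4,Evader)}.
A5 = A4; e.g. (0,Evader) stays out. (5,Pursuer) never enters ⇒ Evader avoids the target.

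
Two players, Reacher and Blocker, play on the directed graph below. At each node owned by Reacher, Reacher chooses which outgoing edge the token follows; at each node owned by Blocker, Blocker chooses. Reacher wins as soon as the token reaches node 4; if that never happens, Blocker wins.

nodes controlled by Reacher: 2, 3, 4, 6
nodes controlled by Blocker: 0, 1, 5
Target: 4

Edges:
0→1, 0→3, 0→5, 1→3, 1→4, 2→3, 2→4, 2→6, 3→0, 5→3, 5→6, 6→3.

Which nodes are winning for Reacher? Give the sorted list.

2, 4

A0 = {4}
A1: add {2} — 2 (Reacher) has 2→4.
A2 = A1; e.g. 0 (Blocker) can still go to 1. Fixed point.
Reacher's winning region = {2, 4}.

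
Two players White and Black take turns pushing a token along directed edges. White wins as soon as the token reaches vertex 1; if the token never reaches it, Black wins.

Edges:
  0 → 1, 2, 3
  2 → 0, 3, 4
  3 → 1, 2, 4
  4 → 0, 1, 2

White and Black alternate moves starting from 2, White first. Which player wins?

Track states (vertex, player-to-move).
A0 = {(1,White), (1,Black)}
A1: add {(0,White), (3,White), (4,White)}.
A2: add {(2,Black)}.
A3 = A2; e.g. (0,Black) stays out. (2,White) never enters ⇒ Black avoids the target.

Black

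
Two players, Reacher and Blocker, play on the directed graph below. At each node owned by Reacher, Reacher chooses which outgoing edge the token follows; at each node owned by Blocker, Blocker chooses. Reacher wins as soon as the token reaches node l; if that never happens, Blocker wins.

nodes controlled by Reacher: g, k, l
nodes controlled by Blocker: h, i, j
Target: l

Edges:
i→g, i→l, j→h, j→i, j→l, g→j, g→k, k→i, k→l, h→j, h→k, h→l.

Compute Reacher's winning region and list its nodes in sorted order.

g, i, k, l

A0 = {l}
A1: add {k} — k (Reacher) has k→l.
A2: add {g} — g (Reacher) has g→k.
A3: add {i} — i (Blocker): all of {g, l} already in.
A4 = A3; e.g. h (Blocker) can still go to j. Fixed point.
Reacher's winning region = {g, i, k, l}.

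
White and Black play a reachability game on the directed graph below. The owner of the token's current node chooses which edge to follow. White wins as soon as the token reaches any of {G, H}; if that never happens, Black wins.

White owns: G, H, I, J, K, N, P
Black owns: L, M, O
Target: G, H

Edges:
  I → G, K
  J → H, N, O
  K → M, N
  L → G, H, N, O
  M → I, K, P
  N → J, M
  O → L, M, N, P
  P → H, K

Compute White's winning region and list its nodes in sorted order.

G, H, I, J, K, M, N, P

A0 = {G, H}
A1: add {I, J, P} — I (White) has I→G; J (White) has J→H; P (White) has P→H.
A2: add {N} — N (White) has N→J.
A3: add {K} — K (White) has K→N.
A4: add {M} — M (Black): all of {I, K, P} already in.
A5 = A4; e.g. L (Black) can still go to O. Fixed point.
White's winning region = {G, H, I, J, K, M, N, P}.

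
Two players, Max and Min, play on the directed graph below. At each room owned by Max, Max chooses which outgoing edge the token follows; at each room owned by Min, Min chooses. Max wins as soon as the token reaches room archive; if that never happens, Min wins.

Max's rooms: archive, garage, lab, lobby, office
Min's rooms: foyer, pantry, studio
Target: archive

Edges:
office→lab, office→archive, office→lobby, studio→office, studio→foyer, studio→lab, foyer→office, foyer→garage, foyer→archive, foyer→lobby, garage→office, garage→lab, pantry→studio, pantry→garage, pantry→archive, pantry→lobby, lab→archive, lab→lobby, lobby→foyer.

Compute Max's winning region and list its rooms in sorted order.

A0 = {archive}
A1: add {lab, office} — office (Max) has office→archive; lab (Max) has lab→archive.
A2: add {garage} — garage (Max) has garage→office.
A3 = A2; e.g. studio (Min) can still go to foyer. Fixed point.
Max's winning region = {archive, garage, lab, office}.

archive, garage, lab, office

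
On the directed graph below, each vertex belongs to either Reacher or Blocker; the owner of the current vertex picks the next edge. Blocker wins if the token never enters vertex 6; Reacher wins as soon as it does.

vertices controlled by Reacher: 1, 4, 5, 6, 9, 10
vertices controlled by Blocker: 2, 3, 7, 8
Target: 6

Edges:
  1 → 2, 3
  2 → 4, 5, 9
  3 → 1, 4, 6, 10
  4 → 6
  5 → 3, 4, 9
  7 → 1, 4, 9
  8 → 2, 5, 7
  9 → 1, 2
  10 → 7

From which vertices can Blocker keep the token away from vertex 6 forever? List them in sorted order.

1, 2, 3, 7, 8, 9, 10

A0 = {6}
A1: add {4} — 4 (Reacher) has 4→6.
A2: add {5} — 5 (Reacher) has 5→4.
A3 = A2; e.g. 1 (Reacher) has no edge into A2. Fixed point.
Reacher's attractor = {4, 5, 6}; Blocker avoids the target exactly from the complement.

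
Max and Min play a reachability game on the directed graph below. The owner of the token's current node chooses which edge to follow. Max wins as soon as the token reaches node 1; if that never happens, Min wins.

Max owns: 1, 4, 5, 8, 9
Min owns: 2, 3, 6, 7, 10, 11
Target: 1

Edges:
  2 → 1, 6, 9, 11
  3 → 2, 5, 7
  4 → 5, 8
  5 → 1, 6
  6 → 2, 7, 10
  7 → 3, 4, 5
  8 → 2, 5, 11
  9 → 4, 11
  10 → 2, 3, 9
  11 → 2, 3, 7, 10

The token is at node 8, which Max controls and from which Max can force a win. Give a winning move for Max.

5

A0 = {1}
A1: add {5} — 5 (Max) has 5→1.
A2: add {4, 8} — 4 (Max) has 4→5; 8 (Max) has 8→5.
A3: add {9} — 9 (Max) has 9→4.
A4 = A3; e.g. 2 (Min) can still go to 6. Fixed point.
From 8, successor 5 is in the attractor (rank 1); the other successors 2, 11 are not.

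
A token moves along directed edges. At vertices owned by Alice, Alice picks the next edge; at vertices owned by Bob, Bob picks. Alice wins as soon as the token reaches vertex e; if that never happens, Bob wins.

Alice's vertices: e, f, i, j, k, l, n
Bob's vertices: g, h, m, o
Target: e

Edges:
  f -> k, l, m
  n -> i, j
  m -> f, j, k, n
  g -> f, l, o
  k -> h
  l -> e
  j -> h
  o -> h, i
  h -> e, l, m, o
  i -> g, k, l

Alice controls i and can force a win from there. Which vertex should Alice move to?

A0 = {e}
A1: add {l} — l (Alice) has l→e.
A2: add {f, i} — f (Alice) has f→l; i (Alice) has i→l.
A3: add {n} — n (Alice) has n→i.
A4 = A3; e.g. g (Bob) can still go to o. Fixed point.
From i, successor l is in the attractor (rank 1); the other successors g, k are not.

l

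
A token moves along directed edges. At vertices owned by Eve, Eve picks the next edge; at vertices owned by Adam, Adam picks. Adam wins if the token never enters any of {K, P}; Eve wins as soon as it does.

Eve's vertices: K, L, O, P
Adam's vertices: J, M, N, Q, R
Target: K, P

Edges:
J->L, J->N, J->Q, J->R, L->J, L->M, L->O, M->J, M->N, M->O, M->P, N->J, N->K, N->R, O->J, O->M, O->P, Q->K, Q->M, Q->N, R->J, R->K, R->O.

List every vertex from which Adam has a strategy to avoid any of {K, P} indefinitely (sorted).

A0 = {K, P}
A1: add {O} — O (Eve) has O→P.
A2: add {L} — L (Eve) has L→O.
A3 = A2; e.g. J (Adam) can still go to N. Fixed point.
Eve's attractor = {K, L, O, P}; Adam avoids the target exactly from the complement.

J, M, N, Q, R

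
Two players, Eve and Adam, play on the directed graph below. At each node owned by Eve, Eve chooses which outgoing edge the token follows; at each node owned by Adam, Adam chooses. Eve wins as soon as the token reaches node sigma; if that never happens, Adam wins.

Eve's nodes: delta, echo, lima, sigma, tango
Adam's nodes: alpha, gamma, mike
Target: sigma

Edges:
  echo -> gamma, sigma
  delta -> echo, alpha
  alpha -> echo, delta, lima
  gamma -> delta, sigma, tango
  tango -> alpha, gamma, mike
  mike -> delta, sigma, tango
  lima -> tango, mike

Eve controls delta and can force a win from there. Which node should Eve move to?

A0 = {sigma}
A1: add {echo} — echo (Eve) has echo→sigma.
A2: add {delta} — delta (Eve) has delta→echo.
A3 = A2; e.g. alpha (Adam) can still go to lima. Fixed point.
From delta, successor echo is in the attractor (rank 1); the other successor alpha is not.

echo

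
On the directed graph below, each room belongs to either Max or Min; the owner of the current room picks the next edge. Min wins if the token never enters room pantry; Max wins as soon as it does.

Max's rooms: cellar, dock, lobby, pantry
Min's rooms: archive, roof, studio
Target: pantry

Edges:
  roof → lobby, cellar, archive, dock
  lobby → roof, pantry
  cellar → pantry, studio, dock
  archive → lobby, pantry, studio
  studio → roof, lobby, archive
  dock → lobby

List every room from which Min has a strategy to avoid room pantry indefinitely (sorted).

A0 = {pantry}
A1: add {cellar, lobby} — lobby (Max) has lobby→pantry; cellar (Max) has cellar→pantry.
A2: add {dock} — dock (Max) has dock→lobby.
A3 = A2; e.g. roof (Min) can still go to archive. Fixed point.
Max's attractor = {cellar, dock, lobby, pantry}; Min avoids the target exactly from the complement.

archive, roof, studio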